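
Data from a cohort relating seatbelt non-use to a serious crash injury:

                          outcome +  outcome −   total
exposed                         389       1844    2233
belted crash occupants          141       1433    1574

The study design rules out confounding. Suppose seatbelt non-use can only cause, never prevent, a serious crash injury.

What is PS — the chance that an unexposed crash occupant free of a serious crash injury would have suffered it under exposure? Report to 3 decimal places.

p₁ = P(outcome | exposed) = 389/2233 = 0.17421
p₀ = P(outcome | unexposed) = 141/1574 = 0.089581
Under exogeneity and monotonicity, PS = (p₁ − p₀)/(1 − p₀).
PS = (0.17421 − 0.089581) / 0.91042 ≈ 0.0930

PS ≈ 0.093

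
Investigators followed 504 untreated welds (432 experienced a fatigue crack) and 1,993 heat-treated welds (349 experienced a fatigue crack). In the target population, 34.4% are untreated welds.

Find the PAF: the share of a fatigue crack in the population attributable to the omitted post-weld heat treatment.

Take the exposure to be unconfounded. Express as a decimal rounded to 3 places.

PAF ≈ 0.573

p₁ = P(outcome | exposed) = 432/504 = 0.85714
p₀ = P(outcome | unexposed) = 349/1993 = 0.17511
Overall risk P(Y=1) = π·p₁ + (1−π)·p₀ = 0.344×0.85714 + 0.656×0.17511 = 0.40973.
Under exogeneity, PAF = [P(Y=1) − p₀] / P(Y=1).
PAF = (0.40973 − 0.17511) / 0.40973 ≈ 0.5726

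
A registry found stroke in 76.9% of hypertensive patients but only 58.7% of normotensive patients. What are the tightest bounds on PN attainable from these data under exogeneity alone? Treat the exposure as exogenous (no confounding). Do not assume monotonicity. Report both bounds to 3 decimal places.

0.237 ≤ PN ≤ 0.537

p₁ = 0.769, p₀ = 0.587.
Under exogeneity alone the bounds on PN are max{0,(p₁−p₀)/p₁} ≤ PN ≤ min{1,(1−p₀)/p₁}.
  lower = (p₁ − p₀)/p₁ = 0.182 / 0.769 ≈ 0.2367
  upper = min{1, (1 − p₀)/p₁} = 0.413 / 0.769 ≈ 0.5371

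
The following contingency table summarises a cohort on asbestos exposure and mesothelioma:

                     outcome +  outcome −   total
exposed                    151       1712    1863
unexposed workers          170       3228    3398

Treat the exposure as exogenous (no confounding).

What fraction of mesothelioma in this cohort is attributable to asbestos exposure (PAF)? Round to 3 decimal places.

p₁ = P(outcome | exposed) = 151/1863 = 0.081052
p₀ = P(outcome | unexposed) = 170/3398 = 0.050029
Exposure prevalence π = 1863/5261 = 0.35412; overall risk P(Y=1) = 0.061015.
Under exogeneity, PAF = [P(Y=1) − p₀]/P(Y=1).
PAF = (0.061015 − 0.050029) / 0.061015 ≈ 0.1800

PAF ≈ 0.180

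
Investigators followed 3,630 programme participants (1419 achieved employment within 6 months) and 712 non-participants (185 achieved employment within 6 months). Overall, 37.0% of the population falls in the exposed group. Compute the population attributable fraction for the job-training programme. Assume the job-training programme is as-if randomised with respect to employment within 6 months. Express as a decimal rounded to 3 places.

p₁ = P(outcome | exposed) = 1419/3630 = 0.39091
p₀ = P(outcome | unexposed) = 185/712 = 0.25983
Overall risk P(Y=1) = π·p₁ + (1−π)·p₀ = 0.37×0.39091 + 0.63×0.25983 = 0.30833.
Under exogeneity, PAF = [P(Y=1) − p₀] / P(Y=1).
PAF = (0.30833 − 0.25983) / 0.30833 ≈ 0.1573

PAF ≈ 0.157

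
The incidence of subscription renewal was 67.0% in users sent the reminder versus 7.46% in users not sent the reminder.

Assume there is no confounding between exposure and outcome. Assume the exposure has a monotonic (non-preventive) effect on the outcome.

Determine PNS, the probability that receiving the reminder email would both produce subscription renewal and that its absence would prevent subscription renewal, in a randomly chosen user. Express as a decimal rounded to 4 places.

PNS ≈ 0.5954

p₁ = 0.67, p₀ = 0.0746.
Under exogeneity and monotonicity, PNS = p₁ − p₀.
PNS = 0.67 − 0.0746 = 0.5954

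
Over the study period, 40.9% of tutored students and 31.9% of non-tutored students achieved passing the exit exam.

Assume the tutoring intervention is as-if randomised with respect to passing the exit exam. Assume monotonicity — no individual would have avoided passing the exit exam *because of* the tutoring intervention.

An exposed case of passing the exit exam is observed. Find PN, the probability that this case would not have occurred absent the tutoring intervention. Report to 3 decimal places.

PN ≈ 0.220

p₁ = 0.409, p₀ = 0.319.
Under exogeneity and monotonicity, PN = (p₁ − p₀) / p₁.
PN = (0.409 − 0.319) / 0.409 = 0.09 / 0.409 ≈ 0.2200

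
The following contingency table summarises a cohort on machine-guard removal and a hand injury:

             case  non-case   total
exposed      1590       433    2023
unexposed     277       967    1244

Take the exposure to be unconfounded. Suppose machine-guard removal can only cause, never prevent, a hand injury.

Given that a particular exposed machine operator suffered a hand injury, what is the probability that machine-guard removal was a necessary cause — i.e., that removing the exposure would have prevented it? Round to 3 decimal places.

PN ≈ 0.717

p₁ = P(outcome | exposed) = 1590/2023 = 0.78596
p₀ = P(outcome | unexposed) = 277/1244 = 0.22267
Under exogeneity and monotonicity, PN = (p₁ − p₀) / p₁.
PN = (0.78596 − 0.22267) / 0.78596 = 0.56329 / 0.78596 ≈ 0.7167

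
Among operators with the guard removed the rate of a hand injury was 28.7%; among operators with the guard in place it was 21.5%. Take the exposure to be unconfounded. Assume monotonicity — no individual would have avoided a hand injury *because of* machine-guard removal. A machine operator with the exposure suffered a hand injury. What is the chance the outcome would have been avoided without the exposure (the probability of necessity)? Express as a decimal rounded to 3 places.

PN ≈ 0.251

p₁ = 0.287, p₀ = 0.215.
Under exogeneity and monotonicity, PN = (p₁ − p₀) / p₁.
PN = (0.287 − 0.215) / 0.287 = 0.072 / 0.287 ≈ 0.2509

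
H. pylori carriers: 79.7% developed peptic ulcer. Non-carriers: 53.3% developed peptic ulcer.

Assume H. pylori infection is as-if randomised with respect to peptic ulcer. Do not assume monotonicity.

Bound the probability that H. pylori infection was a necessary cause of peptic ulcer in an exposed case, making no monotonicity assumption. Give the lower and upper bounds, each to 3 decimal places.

p₁ = 0.797, p₀ = 0.533.
Under exogeneity alone the bounds on PN are max{0,(p₁−p₀)/p₁} ≤ PN ≤ min{1,(1−p₀)/p₁}.
  lower = (p₁ − p₀)/p₁ = 0.264 / 0.797 ≈ 0.3312
  upper = min{1, (1 − p₀)/p₁} = 0.467 / 0.797 ≈ 0.5859

0.331 ≤ PN ≤ 0.586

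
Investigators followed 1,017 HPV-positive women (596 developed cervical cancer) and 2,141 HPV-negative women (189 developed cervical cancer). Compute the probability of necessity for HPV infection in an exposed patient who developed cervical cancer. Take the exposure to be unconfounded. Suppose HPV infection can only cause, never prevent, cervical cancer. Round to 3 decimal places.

PN ≈ 0.849

p₁ = P(outcome | exposed) = 596/1017 = 0.58604
p₀ = P(outcome | unexposed) = 189/2141 = 0.088277
Under exogeneity and monotonicity, PN = (p₁ − p₀) / p₁.
PN = (0.58604 − 0.088277) / 0.58604 = 0.49776 / 0.58604 ≈ 0.8494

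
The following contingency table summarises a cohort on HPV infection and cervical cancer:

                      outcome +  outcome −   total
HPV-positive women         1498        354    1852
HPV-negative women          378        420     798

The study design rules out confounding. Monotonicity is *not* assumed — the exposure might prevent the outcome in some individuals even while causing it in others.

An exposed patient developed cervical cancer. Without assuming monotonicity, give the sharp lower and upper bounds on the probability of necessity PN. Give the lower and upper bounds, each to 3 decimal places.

p₁ = P(outcome | exposed) = 1498/1852 = 0.80886
p₀ = P(outcome | unexposed) = 378/798 = 0.47368
Under exogeneity alone the bounds on PN are max{0,(p₁−p₀)/p₁} ≤ PN ≤ min{1,(1−p₀)/p₁}.
  lower = (p₁ − p₀)/p₁ = 0.33517 / 0.80886 ≈ 0.4144
  upper = min{1, (1 − p₀)/p₁} = 0.52632 / 0.80886 ≈ 0.6507

0.414 ≤ PN ≤ 0.651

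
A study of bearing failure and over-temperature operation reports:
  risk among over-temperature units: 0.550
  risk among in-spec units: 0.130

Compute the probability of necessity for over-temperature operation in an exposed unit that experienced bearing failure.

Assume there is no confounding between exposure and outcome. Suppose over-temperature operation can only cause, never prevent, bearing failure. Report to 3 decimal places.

Let p₁ = 0.55, p₀ = 0.13.
Under exogeneity and monotonicity, PN = (p₁ − p₀) / p₁.
PN = (0.55 − 0.13) / 0.55 = 0.42 / 0.55 ≈ 0.7636

PN ≈ 0.764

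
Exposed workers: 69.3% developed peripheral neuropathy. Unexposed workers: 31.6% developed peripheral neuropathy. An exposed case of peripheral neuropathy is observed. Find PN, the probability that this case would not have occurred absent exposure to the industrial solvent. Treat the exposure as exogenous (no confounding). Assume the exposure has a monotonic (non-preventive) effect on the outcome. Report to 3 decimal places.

PN ≈ 0.544

p₁ = 0.693, p₀ = 0.316.
Under exogeneity and monotonicity, PN = (p₁ − p₀) / p₁.
PN = (0.693 − 0.316) / 0.693 = 0.377 / 0.693 ≈ 0.5440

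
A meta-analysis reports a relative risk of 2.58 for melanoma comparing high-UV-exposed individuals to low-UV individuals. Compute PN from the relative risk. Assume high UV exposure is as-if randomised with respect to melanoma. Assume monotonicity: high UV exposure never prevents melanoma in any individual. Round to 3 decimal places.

Under exogeneity and monotonicity, PN = (RR − 1) / RR = 1 − 1/RR.
PN = (2.58 − 1) / 2.58 = 1.58 / 2.58 ≈ 0.6124

PN ≈ 0.612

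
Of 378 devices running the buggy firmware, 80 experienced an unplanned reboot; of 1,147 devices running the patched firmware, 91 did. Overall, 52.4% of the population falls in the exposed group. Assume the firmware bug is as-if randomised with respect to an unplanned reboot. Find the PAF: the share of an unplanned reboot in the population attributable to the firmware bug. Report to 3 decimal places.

PAF ≈ 0.466

p₁ = P(outcome | exposed) = 80/378 = 0.21164
p₀ = P(outcome | unexposed) = 91/1147 = 0.079337
Overall risk P(Y=1) = π·p₁ + (1−π)·p₀ = 0.524×0.21164 + 0.476×0.079337 = 0.14866.
Under exogeneity, PAF = [P(Y=1) − p₀] / P(Y=1).
PAF = (0.14866 − 0.079337) / 0.14866 ≈ 0.4663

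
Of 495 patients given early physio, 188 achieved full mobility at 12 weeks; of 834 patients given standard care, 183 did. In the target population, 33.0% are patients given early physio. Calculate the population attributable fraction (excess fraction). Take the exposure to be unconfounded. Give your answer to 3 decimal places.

p₁ = P(outcome | exposed) = 188/495 = 0.3798
p₀ = P(outcome | unexposed) = 183/834 = 0.21942
Overall risk P(Y=1) = π·p₁ + (1−π)·p₀ = 0.33×0.3798 + 0.67×0.21942 = 0.27235.
Under exogeneity, PAF = [P(Y=1) − p₀] / P(Y=1).
PAF = (0.27235 − 0.21942) / 0.27235 ≈ 0.1943

PAF ≈ 0.194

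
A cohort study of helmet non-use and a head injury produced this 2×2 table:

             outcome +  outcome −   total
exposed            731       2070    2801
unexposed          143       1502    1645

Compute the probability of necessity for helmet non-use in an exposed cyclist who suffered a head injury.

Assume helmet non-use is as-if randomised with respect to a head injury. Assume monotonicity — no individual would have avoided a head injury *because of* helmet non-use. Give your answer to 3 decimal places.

p₁ = P(outcome | exposed) = 731/2801 = 0.26098
p₀ = P(outcome | unexposed) = 143/1645 = 0.08693
Under exogeneity and monotonicity, PN = (p₁ − p₀)/p₁.
PN = (0.26098 − 0.08693) / 0.26098 ≈ 0.6669

PN ≈ 0.667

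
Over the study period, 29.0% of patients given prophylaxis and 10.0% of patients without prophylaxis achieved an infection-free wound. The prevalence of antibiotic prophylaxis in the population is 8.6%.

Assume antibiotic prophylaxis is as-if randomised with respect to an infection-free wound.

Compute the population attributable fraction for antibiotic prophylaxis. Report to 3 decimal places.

p₁ = 0.29, p₀ = 0.1.
Overall risk P(Y=1) = π·p₁ + (1−π)·p₀ = 0.086×0.29 + 0.914×0.1 = 0.11634.
Under exogeneity, PAF = [P(Y=1) − p₀] / P(Y=1).
PAF = (0.11634 − 0.1) / 0.11634 ≈ 0.1405

PAF ≈ 0.140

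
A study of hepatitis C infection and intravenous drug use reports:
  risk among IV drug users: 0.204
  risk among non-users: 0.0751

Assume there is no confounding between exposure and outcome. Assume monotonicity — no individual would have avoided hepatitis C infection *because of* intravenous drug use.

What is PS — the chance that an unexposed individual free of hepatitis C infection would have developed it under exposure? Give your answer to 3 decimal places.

Let p₁ = 0.204, p₀ = 0.0751.
Under exogeneity and monotonicity, PS = (p₁ − p₀) / (1 − p₀).
PS = (0.204 − 0.0751) / (1 − 0.0751) = 0.1289 / 0.9249 ≈ 0.1394

PS ≈ 0.139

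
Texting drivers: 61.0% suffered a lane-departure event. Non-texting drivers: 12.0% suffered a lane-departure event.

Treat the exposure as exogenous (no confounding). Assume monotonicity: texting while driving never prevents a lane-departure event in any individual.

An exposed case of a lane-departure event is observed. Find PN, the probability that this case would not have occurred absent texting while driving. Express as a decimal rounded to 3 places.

p₁ = 0.61, p₀ = 0.12.
Under exogeneity and monotonicity, PN = (p₁ − p₀) / p₁.
PN = (0.61 − 0.12) / 0.61 = 0.49 / 0.61 ≈ 0.8033

PN ≈ 0.803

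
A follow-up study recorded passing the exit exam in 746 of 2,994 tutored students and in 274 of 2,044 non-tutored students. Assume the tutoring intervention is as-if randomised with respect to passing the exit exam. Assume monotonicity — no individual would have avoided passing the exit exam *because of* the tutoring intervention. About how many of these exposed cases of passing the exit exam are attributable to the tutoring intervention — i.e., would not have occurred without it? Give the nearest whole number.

about 345 cases

p₁ = P(outcome | exposed) = 746/2994 = 0.24916
p₀ = P(outcome | unexposed) = 274/2044 = 0.13405
PN = (p₁ − p₀)/p₁ = (0.24916 − 0.13405) / 0.24916 ≈ 0.46200.
Attributable cases ≈ PN × (exposed cases) = 0.46200 × 746 ≈ 344.65.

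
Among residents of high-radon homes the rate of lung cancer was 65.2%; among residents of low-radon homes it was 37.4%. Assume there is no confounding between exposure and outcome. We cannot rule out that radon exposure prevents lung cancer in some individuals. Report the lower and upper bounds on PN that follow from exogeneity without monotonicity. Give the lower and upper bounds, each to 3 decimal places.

p₁ = 0.652, p₀ = 0.374.
Under exogeneity alone the bounds on PN are max{0,(p₁−p₀)/p₁} ≤ PN ≤ min{1,(1−p₀)/p₁}.
  lower = (p₁ − p₀)/p₁ = 0.278 / 0.652 ≈ 0.4264
  upper = min{1, (1 − p₀)/p₁} = 0.626 / 0.652 ≈ 0.9601

0.426 ≤ PN ≤ 0.960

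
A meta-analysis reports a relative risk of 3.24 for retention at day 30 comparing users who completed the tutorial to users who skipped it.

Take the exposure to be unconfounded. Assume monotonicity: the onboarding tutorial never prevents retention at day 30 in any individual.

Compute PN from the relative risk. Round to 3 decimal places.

PN ≈ 0.691

Under exogeneity and monotonicity, PN = (RR − 1) / RR = 1 − 1/RR.
PN = (3.24 − 1) / 3.24 = 2.24 / 3.24 ≈ 0.6914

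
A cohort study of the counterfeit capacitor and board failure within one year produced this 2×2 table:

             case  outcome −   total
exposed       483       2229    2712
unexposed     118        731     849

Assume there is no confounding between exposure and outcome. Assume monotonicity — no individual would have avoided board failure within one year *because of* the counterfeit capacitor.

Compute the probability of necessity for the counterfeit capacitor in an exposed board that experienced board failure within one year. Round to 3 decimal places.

p₁ = P(outcome | exposed) = 483/2712 = 0.1781
p₀ = P(outcome | unexposed) = 118/849 = 0.13899
Under exogeneity and monotonicity, PN = (p₁ − p₀)/p₁.
PN = (0.1781 − 0.13899) / 0.1781 ≈ 0.2196

PN ≈ 0.220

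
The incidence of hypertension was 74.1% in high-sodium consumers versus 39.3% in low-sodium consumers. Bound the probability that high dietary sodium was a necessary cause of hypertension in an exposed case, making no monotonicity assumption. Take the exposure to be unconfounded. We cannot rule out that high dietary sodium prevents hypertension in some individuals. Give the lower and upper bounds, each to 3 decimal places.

p₁ = 0.741, p₀ = 0.393.
Under exogeneity alone the bounds on PN are max{0,(p₁−p₀)/p₁} ≤ PN ≤ min{1,(1−p₀)/p₁}.
  lower = (p₁ − p₀)/p₁ = 0.348 / 0.741 ≈ 0.4696
  upper = min{1, (1 − p₀)/p₁} = 0.607 / 0.741 ≈ 0.8192

0.470 ≤ PN ≤ 0.819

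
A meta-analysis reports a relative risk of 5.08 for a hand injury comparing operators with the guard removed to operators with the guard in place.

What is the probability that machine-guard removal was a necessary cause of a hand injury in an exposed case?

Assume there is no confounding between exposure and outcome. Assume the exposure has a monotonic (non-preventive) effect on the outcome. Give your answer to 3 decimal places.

Under exogeneity and monotonicity, PN = (RR − 1) / RR = 1 − 1/RR.
PN = (5.08 − 1) / 5.08 = 4.08 / 5.08 ≈ 0.8031

PN ≈ 0.803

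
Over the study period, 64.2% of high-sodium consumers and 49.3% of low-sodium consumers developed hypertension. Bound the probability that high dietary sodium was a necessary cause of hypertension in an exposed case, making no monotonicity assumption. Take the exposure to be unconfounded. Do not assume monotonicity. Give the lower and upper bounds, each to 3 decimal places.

p₁ = 0.642, p₀ = 0.493.
Under exogeneity alone the bounds on PN are max{0,(p₁−p₀)/p₁} ≤ PN ≤ min{1,(1−p₀)/p₁}.
  lower = (p₁ − p₀)/p₁ = 0.149 / 0.642 ≈ 0.2321
  upper = min{1, (1 − p₀)/p₁} = 0.507 / 0.642 ≈ 0.7897

0.232 ≤ PN ≤ 0.790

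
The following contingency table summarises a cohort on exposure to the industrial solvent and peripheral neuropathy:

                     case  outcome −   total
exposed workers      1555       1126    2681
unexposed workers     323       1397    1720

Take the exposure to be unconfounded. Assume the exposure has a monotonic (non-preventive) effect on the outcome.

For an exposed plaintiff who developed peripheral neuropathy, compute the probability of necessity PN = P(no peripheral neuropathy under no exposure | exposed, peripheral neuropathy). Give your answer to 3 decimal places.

p₁ = P(outcome | exposed) = 1555/2681 = 0.58001
p₀ = P(outcome | unexposed) = 323/1720 = 0.18779
Under exogeneity and monotonicity, PN = (p₁ − p₀) / p₁.
PN = (0.58001 − 0.18779) / 0.58001 = 0.39222 / 0.58001 ≈ 0.6762

PN ≈ 0.676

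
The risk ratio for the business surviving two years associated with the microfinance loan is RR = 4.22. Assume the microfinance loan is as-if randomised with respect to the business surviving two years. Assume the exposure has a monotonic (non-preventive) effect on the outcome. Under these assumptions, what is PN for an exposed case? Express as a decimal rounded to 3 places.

Under exogeneity and monotonicity, PN = (RR − 1) / RR = 1 − 1/RR.
PN = (4.22 − 1) / 4.22 = 3.22 / 4.22 ≈ 0.7630

PN ≈ 0.763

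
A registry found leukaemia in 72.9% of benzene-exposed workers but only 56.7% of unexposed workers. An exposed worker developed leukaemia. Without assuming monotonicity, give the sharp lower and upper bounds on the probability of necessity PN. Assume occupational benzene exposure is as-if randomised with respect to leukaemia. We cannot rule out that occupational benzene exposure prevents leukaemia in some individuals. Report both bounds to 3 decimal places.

0.222 ≤ PN ≤ 0.594

p₁ = 0.729, p₀ = 0.567.
Under exogeneity alone the bounds on PN are max{0,(p₁−p₀)/p₁} ≤ PN ≤ min{1,(1−p₀)/p₁}.
  lower = (p₁ − p₀)/p₁ = 0.162 / 0.729 ≈ 0.2222
  upper = min{1, (1 − p₀)/p₁} = 0.433 / 0.729 ≈ 0.5940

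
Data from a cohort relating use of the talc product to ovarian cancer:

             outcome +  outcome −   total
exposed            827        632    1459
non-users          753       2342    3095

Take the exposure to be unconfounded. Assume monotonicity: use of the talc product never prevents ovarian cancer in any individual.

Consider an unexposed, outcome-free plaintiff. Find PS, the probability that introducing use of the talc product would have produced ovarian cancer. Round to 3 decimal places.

PS ≈ 0.428

p₁ = P(outcome | exposed) = 827/1459 = 0.56683
p₀ = P(outcome | unexposed) = 753/3095 = 0.2433
Under exogeneity and monotonicity, PS = (p₁ − p₀)/(1 − p₀).
PS = (0.56683 − 0.2433) / 0.7567 ≈ 0.4276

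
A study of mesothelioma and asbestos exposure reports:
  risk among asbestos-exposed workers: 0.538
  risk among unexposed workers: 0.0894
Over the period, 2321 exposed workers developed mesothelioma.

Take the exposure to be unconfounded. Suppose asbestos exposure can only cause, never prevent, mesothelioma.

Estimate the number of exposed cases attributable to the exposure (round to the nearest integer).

Let p₁ = 0.538, p₀ = 0.0894.
PN = (p₁ − p₀)/p₁ = (0.538 − 0.0894) / 0.538 ≈ 0.83383.
Attributable cases ≈ PN × (exposed cases) = 0.83383 × 2321 ≈ 1935.32.

about 1935 cases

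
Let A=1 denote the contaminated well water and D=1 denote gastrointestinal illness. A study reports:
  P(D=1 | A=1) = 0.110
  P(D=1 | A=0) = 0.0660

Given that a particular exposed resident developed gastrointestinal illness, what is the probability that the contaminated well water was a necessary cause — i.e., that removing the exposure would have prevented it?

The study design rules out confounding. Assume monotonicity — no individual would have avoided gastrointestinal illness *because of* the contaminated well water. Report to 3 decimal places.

Let p₁ = 0.11, p₀ = 0.066.
Under exogeneity and monotonicity, PN = (p₁ − p₀) / p₁.
PN = (0.11 − 0.066) / 0.11 = 0.044 / 0.11 ≈ 0.4000

PN ≈ 0.400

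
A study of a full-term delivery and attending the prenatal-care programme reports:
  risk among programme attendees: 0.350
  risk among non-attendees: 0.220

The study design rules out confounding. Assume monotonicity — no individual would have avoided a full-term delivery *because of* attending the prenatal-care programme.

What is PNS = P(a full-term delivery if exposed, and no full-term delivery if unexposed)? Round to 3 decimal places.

PNS ≈ 0.130

Let p₁ = 0.35, p₀ = 0.22.
Under exogeneity and monotonicity, PNS = p₁ − p₀.
PNS = 0.35 − 0.22 = 0.13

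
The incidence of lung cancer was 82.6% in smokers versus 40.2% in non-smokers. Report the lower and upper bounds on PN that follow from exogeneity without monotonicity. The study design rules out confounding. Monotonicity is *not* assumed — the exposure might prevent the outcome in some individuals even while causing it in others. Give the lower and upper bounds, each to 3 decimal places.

0.513 ≤ PN ≤ 0.724

p₁ = 0.826, p₀ = 0.402.
Under exogeneity alone the bounds on PN are max{0,(p₁−p₀)/p₁} ≤ PN ≤ min{1,(1−p₀)/p₁}.
  lower = (p₁ − p₀)/p₁ = 0.424 / 0.826 ≈ 0.5133
  upper = min{1, (1 − p₀)/p₁} = 0.598 / 0.826 ≈ 0.7240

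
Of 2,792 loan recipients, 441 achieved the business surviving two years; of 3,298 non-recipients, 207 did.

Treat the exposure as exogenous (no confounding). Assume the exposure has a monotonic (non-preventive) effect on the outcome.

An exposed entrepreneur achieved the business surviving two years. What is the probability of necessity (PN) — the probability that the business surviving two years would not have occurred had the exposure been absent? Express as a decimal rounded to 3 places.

PN ≈ 0.603

p₁ = P(outcome | exposed) = 441/2792 = 0.15795
p₀ = P(outcome | unexposed) = 207/3298 = 0.062765
Under exogeneity and monotonicity, PN = (p₁ − p₀) / p₁.
PN = (0.15795 − 0.062765) / 0.15795 = 0.095186 / 0.15795 ≈ 0.6026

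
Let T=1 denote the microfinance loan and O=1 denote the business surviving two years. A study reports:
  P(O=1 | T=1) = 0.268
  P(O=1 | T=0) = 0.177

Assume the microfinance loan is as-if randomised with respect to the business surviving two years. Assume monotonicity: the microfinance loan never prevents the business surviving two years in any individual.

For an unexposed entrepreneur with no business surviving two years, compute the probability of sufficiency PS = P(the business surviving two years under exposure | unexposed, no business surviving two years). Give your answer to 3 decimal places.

PS ≈ 0.111

Let p₁ = 0.268, p₀ = 0.177.
Under exogeneity and monotonicity, PS = (p₁ − p₀) / (1 − p₀).
PS = (0.268 − 0.177) / (1 − 0.177) = 0.091 / 0.823 ≈ 0.1106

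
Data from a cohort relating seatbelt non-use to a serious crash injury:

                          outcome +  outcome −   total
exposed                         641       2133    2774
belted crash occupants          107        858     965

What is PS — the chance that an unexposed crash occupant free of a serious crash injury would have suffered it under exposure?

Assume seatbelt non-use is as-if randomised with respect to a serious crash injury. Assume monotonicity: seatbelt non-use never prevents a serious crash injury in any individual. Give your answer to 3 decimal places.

p₁ = P(outcome | exposed) = 641/2774 = 0.23107
p₀ = P(outcome | unexposed) = 107/965 = 0.11088
Under exogeneity and monotonicity, PS = (p₁ − p₀) / (1 − p₀).
PS = (0.23107 − 0.11088) / (1 − 0.11088) = 0.12019 / 0.88912 ≈ 0.1352

PS ≈ 0.135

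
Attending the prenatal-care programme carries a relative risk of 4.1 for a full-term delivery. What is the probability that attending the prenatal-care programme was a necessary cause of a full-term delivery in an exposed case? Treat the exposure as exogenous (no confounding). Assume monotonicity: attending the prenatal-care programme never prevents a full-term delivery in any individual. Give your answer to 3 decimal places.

PN ≈ 0.756

Under exogeneity and monotonicity, PN = (RR − 1) / RR = 1 − 1/RR.
PN = (4.1 − 1) / 4.1 = 3.1 / 4.1 ≈ 0.7561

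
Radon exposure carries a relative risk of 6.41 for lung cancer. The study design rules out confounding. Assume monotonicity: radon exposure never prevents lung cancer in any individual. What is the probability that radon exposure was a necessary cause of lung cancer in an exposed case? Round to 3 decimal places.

Under exogeneity and monotonicity, PN = (RR − 1) / RR = 1 − 1/RR.
PN = (6.41 − 1) / 6.41 = 5.41 / 6.41 ≈ 0.8440

PN ≈ 0.844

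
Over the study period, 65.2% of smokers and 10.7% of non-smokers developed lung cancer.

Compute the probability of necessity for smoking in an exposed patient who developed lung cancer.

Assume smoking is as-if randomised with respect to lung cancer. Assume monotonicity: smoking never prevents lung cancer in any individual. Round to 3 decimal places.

PN ≈ 0.836

p₁ = 0.652, p₀ = 0.107.
Under exogeneity and monotonicity, PN = (p₁ − p₀) / p₁.
PN = (0.652 − 0.107) / 0.652 = 0.545 / 0.652 ≈ 0.8359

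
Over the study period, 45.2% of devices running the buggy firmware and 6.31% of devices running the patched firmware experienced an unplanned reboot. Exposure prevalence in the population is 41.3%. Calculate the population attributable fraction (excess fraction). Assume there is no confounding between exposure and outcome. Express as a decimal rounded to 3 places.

p₁ = 0.452, p₀ = 0.0631.
Overall risk P(Y=1) = π·p₁ + (1−π)·p₀ = 0.413×0.452 + 0.587×0.0631 = 0.22372.
Under exogeneity, PAF = [P(Y=1) − p₀] / P(Y=1).
PAF = (0.22372 − 0.0631) / 0.22372 ≈ 0.7179

PAF ≈ 0.718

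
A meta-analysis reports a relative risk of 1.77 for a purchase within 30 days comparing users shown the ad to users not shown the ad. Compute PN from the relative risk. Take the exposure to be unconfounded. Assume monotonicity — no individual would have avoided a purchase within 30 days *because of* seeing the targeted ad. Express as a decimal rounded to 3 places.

PN ≈ 0.435

Under exogeneity and monotonicity, PN = (RR − 1) / RR = 1 − 1/RR.
PN = (1.77 − 1) / 1.77 = 0.77 / 1.77 ≈ 0.4350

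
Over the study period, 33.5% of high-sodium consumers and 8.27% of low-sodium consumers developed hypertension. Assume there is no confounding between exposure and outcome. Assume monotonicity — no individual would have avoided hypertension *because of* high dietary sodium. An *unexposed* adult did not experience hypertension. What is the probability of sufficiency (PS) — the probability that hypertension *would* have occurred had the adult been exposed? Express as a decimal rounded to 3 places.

p₁ = 0.335, p₀ = 0.0827.
Under exogeneity and monotonicity, PS = (p₁ − p₀) / (1 − p₀).
PS = (0.335 − 0.0827) / (1 − 0.0827) = 0.2523 / 0.9173 ≈ 0.2750

PS ≈ 0.275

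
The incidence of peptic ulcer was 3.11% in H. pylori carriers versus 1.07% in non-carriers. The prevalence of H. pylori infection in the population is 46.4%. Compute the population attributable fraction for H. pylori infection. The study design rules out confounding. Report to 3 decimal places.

PAF ≈ 0.469

p₁ = 0.0311, p₀ = 0.0107.
Overall risk P(Y=1) = π·p₁ + (1−π)·p₀ = 0.464×0.0311 + 0.536×0.0107 = 0.020166.
Under exogeneity, PAF = [P(Y=1) − p₀] / P(Y=1).
PAF = (0.020166 − 0.0107) / 0.020166 ≈ 0.4694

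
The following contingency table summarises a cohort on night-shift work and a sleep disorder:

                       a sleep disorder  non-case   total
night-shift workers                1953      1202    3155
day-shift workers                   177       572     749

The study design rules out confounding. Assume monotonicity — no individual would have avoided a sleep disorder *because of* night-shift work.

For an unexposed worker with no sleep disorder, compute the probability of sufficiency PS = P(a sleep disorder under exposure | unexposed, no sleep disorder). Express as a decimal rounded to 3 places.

PS ≈ 0.501

p₁ = P(outcome | exposed) = 1953/3155 = 0.61902
p₀ = P(outcome | unexposed) = 177/749 = 0.23632
Under exogeneity and monotonicity, PS = (p₁ − p₀)/(1 − p₀).
PS = (0.61902 − 0.23632) / 0.76368 ≈ 0.5011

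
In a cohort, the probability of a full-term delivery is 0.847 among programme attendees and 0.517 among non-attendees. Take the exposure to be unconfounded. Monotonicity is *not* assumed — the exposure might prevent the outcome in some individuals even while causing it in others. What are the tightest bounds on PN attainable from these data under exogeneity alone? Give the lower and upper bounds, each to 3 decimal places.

Let p₁ = 0.847, p₀ = 0.517.
Under exogeneity alone the bounds on PN are max{0,(p₁−p₀)/p₁} ≤ PN ≤ min{1,(1−p₀)/p₁}.
  lower = (p₁ − p₀)/p₁ = 0.33 / 0.847 ≈ 0.3896
  upper = min{1, (1 − p₀)/p₁} = 0.483 / 0.847 ≈ 0.5702

0.390 ≤ PN ≤ 0.570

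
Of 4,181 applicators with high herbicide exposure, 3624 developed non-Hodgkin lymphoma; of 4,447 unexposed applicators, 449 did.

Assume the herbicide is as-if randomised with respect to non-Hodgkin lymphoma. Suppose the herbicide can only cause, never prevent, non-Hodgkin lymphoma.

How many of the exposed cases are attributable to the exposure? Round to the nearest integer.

p₁ = P(outcome | exposed) = 3624/4181 = 0.86678
p₀ = P(outcome | unexposed) = 449/4447 = 0.10097
PN = (p₁ − p₀)/p₁ = (0.86678 − 0.10097) / 0.86678 ≈ 0.88351.
Attributable cases ≈ PN × (exposed cases) = 0.88351 × 3624 ≈ 3201.86.

about 3202 cases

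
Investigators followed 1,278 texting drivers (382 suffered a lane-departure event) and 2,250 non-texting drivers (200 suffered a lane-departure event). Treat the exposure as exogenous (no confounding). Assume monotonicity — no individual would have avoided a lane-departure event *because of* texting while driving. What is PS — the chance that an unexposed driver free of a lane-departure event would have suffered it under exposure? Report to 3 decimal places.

p₁ = P(outcome | exposed) = 382/1278 = 0.2989
p₀ = P(outcome | unexposed) = 200/2250 = 0.088889
Under exogeneity and monotonicity, PS = (p₁ − p₀) / (1 − p₀).
PS = (0.2989 − 0.088889) / (1 − 0.088889) = 0.21002 / 0.91111 ≈ 0.2305

PS ≈ 0.231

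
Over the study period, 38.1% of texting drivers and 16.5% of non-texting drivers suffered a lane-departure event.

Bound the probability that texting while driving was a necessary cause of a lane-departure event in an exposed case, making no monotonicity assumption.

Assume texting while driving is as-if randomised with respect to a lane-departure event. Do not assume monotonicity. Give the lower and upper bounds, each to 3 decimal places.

p₁ = 0.381, p₀ = 0.165.
Under exogeneity alone the bounds on PN are max{0,(p₁−p₀)/p₁} ≤ PN ≤ min{1,(1−p₀)/p₁}.
  lower = (p₁ − p₀)/p₁ = 0.216 / 0.381 ≈ 0.5669
  upper = min{1, (1 − p₀)/p₁} = 0.835 / 0.381 ≈ 2.1916 → capped at 1

0.567 ≤ PN ≤ 1.000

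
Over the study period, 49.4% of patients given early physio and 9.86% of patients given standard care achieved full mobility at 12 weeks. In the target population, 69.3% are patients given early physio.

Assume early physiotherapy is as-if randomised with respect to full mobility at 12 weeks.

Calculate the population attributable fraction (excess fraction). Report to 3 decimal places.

PAF ≈ 0.735

p₁ = 0.494, p₀ = 0.0986.
Overall risk P(Y=1) = π·p₁ + (1−π)·p₀ = 0.693×0.494 + 0.307×0.0986 = 0.37261.
Under exogeneity, PAF = [P(Y=1) − p₀] / P(Y=1).
PAF = (0.37261 − 0.0986) / 0.37261 ≈ 0.7354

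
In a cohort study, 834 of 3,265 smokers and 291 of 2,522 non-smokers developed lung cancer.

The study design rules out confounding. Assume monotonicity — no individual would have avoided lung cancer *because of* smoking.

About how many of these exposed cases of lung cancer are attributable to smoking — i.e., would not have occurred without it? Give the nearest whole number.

about 457 cases

p₁ = P(outcome | exposed) = 834/3265 = 0.25544
p₀ = P(outcome | unexposed) = 291/2522 = 0.11538
PN = (p₁ − p₀)/p₁ = (0.25544 − 0.11538) / 0.25544 ≈ 0.54828.
Attributable cases ≈ PN × (exposed cases) = 0.54828 × 834 ≈ 457.27.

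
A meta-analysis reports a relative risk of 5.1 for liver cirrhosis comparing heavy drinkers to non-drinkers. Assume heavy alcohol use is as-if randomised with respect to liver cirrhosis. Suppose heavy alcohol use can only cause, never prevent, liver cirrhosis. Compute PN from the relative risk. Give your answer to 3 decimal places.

PN ≈ 0.804

Under exogeneity and monotonicity, PN = (RR − 1) / RR = 1 − 1/RR.
PN = (5.1 − 1) / 5.1 = 4.1 / 5.1 ≈ 0.8039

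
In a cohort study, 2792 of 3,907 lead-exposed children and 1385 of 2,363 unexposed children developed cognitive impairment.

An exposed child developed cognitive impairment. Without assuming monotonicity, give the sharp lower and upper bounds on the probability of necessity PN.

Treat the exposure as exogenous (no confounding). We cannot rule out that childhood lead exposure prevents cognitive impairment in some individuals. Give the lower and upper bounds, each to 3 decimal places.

0.180 ≤ PN ≤ 0.579

p₁ = P(outcome | exposed) = 2792/3907 = 0.71461
p₀ = P(outcome | unexposed) = 1385/2363 = 0.58612
Under exogeneity alone the bounds on PN are max{0,(p₁−p₀)/p₁} ≤ PN ≤ min{1,(1−p₀)/p₁}.
  lower = (p₁ − p₀)/p₁ = 0.1285 / 0.71461 ≈ 0.1798
  upper = min{1, (1 − p₀)/p₁} = 0.41388 / 0.71461 ≈ 0.5792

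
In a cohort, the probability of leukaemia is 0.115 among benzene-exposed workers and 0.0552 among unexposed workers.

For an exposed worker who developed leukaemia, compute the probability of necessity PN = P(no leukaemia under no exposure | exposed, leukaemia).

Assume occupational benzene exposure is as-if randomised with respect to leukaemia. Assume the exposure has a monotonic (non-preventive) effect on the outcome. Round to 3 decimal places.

PN ≈ 0.520

Let p₁ = 0.115, p₀ = 0.0552.
Under exogeneity and monotonicity, PN = (p₁ − p₀) / p₁.
PN = (0.115 − 0.0552) / 0.115 = 0.0598 / 0.115 ≈ 0.5200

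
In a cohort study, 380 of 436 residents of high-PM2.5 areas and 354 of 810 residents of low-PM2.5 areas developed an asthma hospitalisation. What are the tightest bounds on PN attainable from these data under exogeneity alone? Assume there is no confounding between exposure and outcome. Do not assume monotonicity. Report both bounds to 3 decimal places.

p₁ = P(outcome | exposed) = 380/436 = 0.87156
p₀ = P(outcome | unexposed) = 354/810 = 0.43704
Under exogeneity alone the bounds on PN are max{0,(p₁−p₀)/p₁} ≤ PN ≤ min{1,(1−p₀)/p₁}.
  lower = (p₁ − p₀)/p₁ = 0.43452 / 0.87156 ≈ 0.4986
  upper = min{1, (1 − p₀)/p₁} = 0.56296 / 0.87156 ≈ 0.6459

0.499 ≤ PN ≤ 0.646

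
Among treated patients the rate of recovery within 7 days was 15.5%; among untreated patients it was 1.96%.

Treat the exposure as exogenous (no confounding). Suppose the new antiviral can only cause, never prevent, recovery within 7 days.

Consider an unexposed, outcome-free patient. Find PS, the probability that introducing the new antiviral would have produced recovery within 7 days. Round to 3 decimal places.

PS ≈ 0.138

p₁ = 0.155, p₀ = 0.0196.
Under exogeneity and monotonicity, PS = (p₁ − p₀) / (1 − p₀).
PS = (0.155 − 0.0196) / (1 − 0.0196) = 0.1354 / 0.9804 ≈ 0.1381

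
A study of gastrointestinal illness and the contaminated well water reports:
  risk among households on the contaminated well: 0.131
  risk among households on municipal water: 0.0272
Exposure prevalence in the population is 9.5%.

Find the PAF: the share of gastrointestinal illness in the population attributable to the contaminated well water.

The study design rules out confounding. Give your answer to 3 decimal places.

Let p₁ = 0.131, p₀ = 0.0272.
Overall risk P(Y=1) = π·p₁ + (1−π)·p₀ = 0.095×0.131 + 0.905×0.0272 = 0.037061.
Under exogeneity, PAF = [P(Y=1) − p₀] / P(Y=1).
PAF = (0.037061 − 0.0272) / 0.037061 ≈ 0.2661

PAF ≈ 0.266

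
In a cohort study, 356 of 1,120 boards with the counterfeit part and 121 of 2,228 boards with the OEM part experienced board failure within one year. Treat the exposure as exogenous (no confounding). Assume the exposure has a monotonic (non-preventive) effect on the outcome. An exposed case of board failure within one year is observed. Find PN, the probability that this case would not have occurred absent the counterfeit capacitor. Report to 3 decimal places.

p₁ = P(outcome | exposed) = 356/1120 = 0.31786
p₀ = P(outcome | unexposed) = 121/2228 = 0.054309
Under exogeneity and monotonicity, PN = (p₁ − p₀) / p₁.
PN = (0.31786 − 0.054309) / 0.31786 = 0.26355 / 0.31786 ≈ 0.8291

PN ≈ 0.829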